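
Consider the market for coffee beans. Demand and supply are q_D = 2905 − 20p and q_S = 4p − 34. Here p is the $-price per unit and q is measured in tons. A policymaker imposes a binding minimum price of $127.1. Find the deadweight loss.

$1292.70

In inverse form: demand p = 145.25 − 0.05q, supply p = 8.5 + 0.25q.
Competitive equilibrium: 145.25 − 0.05q = 8.5 + 0.25q → q* = 455.8333, p* = 122.4583.
At the floor p = 127.1, quantity demanded = (145.25 − 127.1)/0.05 = 363.
Sellers' marginal cost at q' = 363: 8.5 + 0.25·363 = 99.25.
Δq = 455.8333 − 363 = 92.8333; wedge = 127.1 − 99.25 = 27.85.
Deadweight loss = ½ × 92.8333 × 27.85 = $1292.70.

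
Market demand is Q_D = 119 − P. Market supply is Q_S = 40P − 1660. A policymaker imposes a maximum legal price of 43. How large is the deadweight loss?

124.88

In inverse form: demand P = 119 − Q, supply P = 41.5 + 0.025Q.
Competitive equilibrium: 119 − Q = 41.5 + 0.025Q → Q* = 75.6098, P* = 43.3902.
At the ceiling P = 43, quantity supplied = (43 − 41.5)/0.025 = 60.
Willingness to pay at Q' = 60: 119 − 1·60 = 59.
ΔQ = 75.6098 − 60 = 15.6098; wedge = 59 − 43 = 16.
Welfare loss = ½ × 15.6098 × 16 = 124.88.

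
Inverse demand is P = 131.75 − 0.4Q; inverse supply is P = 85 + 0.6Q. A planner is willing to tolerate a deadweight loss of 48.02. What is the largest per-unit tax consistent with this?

9.8

Competitive equilibrium: 131.75 − 0.4Q = 85 + 0.6Q → Q* = 46.75, P* = 113.05.
A tax t gives ΔQ = t/1 and wedge t, so DWL = t²/2.
t²/2 = 48.02 → t² = 96.04 → t = 9.8.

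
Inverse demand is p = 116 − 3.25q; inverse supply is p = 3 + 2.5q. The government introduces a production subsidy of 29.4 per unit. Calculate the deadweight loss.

Competitive equilibrium: 116 − 3.25q = 3 + 2.5q → q* = 19.6522, p* = 52.1304.
The subsidy lowers effective supply by 29.4: p = 2.5q − 26.4.
New quantity: 116 − 3.25q = 2.5q − 26.4 → q' = 24.7652.
Overproduction Δq = 24.7652 − 19.6522 = 5.113; wedge = subsidy = 29.4.
DWL = ½ × 5.113 × 29.4 = 75.16.

75.16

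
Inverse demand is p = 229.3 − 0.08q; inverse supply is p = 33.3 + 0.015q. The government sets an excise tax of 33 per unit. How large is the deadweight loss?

Competitive equilibrium: 229.3 − 0.08q = 33.3 + 0.015q → q* = 2063.1579, p* = 64.2474.
With the tax, the buyer price exceeds the seller price by 33: (229.3 − 0.08q) − (33.3 + 0.015q) = 33 → q' = 1715.7895.
Δq = 2063.1579 − 1715.7895 = 347.3684; the wedge equals the tax, 33.
Welfare loss = ½ × 347.3684 × 33 = 5731.58.

5731.58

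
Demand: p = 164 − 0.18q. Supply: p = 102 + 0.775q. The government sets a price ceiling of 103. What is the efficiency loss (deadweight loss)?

Competitive equilibrium: 164 − 0.18q = 102 + 0.775q → q* = 64.9215, p* = 152.3141.
At the ceiling p = 103, quantity supplied = (103 − 102)/0.775 = 1.2903.
Willingness to pay at q' = 1.2903: 164 − 0.18·1.2903 = 163.7677.
Δq = 64.9215 − 1.2903 = 63.6312; wedge = 163.7677 − 103 = 60.7677.
The triangle = ½ × 63.6312 × 60.7677 = 1933.36.

1933.36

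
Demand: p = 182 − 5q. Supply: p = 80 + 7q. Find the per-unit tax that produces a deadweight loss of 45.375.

Competitive equilibrium: 182 − 5q = 80 + 7q → q* = 8.5, p* = 139.5.
A tax t gives Δq = t/12 and wedge t, so DWL = t²/24.
t²/24 = 45.375 → t² = 1089 → t = 33.

33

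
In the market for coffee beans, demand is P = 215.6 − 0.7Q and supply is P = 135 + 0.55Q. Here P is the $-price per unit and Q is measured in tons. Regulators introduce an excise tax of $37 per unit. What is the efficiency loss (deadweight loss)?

Competitive equilibrium: 215.6 − 0.7Q = 135 + 0.55Q → Q* = 64.48, P* = 170.464.
With the tax, the buyer price exceeds the seller price by 37: (215.6 − 0.7Q) − (135 + 0.55Q) = 37 → Q' = 34.88.
ΔQ = 64.48 − 34.88 = 29.6; the wedge equals the tax, 37.
DWL = ½ × 29.6 × 37 = $547.60.

$547.60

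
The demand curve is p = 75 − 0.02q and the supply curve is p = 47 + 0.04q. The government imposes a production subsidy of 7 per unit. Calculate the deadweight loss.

Competitive equilibrium: 75 − 0.02q = 47 + 0.04q → q* = 466.6667, p* = 65.6667.
The subsidy lowers effective supply by 7: p = 40 + 0.04q.
New quantity: 75 − 0.02q = 40 + 0.04q → q' = 583.3333.
Overproduction Δq = 583.3333 − 466.6667 = 116.6666; wedge = subsidy = 7.
DWL = ½ × 116.6666 × 7 = 408.33.

408.33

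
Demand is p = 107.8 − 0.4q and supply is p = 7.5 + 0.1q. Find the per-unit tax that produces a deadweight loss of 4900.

70

Competitive equilibrium: 107.8 − 0.4q = 7.5 + 0.1q → q* = 200.6, p* = 27.56.
A tax t gives Δq = t/0.5 and wedge t, so DWL = t²/1.
t²/1 = 4900 → t² = 4900 → t = 70.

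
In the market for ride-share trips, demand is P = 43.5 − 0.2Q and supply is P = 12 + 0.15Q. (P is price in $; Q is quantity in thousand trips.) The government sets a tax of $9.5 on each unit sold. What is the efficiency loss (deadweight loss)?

$128.93 thousand

Competitive equilibrium: 43.5 − 0.2Q = 12 + 0.15Q → Q* = 90, P* = 25.5.
With the tax, the buyer price exceeds the seller price by 9.5: (43.5 − 0.2Q) − (12 + 0.15Q) = 9.5 → Q' = 62.8571.
ΔQ = 90 − 62.8571 = 27.1429; the wedge equals the tax, 9.5.
DWL = ½ × 27.1429 × 9.5 = $128.93 thousand.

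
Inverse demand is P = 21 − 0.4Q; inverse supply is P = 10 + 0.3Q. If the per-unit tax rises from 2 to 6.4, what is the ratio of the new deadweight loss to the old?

Competitive equilibrium: 21 − 0.4Q = 10 + 0.3Q → Q* = 15.7143, P* = 14.7143.
For a per-unit tax t: ΔQ = t/0.7, so DWL = ½·t·(t/0.7) = t²/1.4.
At t = 2: DWL = 2.857. At t = 6.4: DWL = 29.257.
Ratio = (6.4/2)² = 10.24.

10.24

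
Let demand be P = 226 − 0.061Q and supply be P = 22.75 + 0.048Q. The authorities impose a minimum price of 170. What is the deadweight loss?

48839.57

Competitive equilibrium: 226 − 0.061Q = 22.75 + 0.048Q → Q* = 1864.6789, P* = 112.25459.
At the floor P = 170, quantity demanded = (226 − 170)/0.061 = 918.03279.
Sellers' marginal cost at Q' = 918.03279: 22.75 + 0.048·918.03279 = 66.81557.
ΔQ = 1864.6789 − 918.03279 = 946.64611; wedge = 170 − 66.81557 = 103.18443.
Welfare loss = ½ × 946.64611 × 103.18443 = 48839.57.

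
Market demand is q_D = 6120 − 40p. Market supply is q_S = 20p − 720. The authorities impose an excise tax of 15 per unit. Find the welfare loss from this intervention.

1500

In inverse form: demand p = 153 − 0.025q, supply p = 36 + 0.05q.
Competitive equilibrium: 153 − 0.025q = 36 + 0.05q → q* = 1560, p* = 114.
With the tax, the buyer price exceeds the seller price by 15: (153 − 0.025q) − (36 + 0.05q) = 15 → q' = 1360.
Δq = 1560 − 1360 = 200; the wedge equals the tax, 15.
Welfare loss = ½ × 200 × 15 = 1500.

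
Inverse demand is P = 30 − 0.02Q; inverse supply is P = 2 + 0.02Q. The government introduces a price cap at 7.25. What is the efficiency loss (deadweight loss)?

Competitive equilibrium: 30 − 0.02Q = 2 + 0.02Q → Q* = 700, P* = 16.
At the ceiling P = 7.25, quantity supplied = (7.25 − 2)/0.02 = 262.5.
Willingness to pay at Q' = 262.5: 30 − 0.02·262.5 = 24.75.
ΔQ = 700 − 262.5 = 437.5; wedge = 24.75 − 7.25 = 17.5.
The triangle = ½ × 437.5 × 17.5 = 3828.125.

3828.125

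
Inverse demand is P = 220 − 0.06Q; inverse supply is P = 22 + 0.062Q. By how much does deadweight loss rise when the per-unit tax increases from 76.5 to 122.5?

Competitive equilibrium: 220 − 0.06Q = 22 + 0.062Q → Q* = 1622.9508, P* = 122.623.
For a per-unit tax t: ΔQ = t/0.122, so DWL = ½·t·(t/0.122) = t²/0.244.
At t = 76.5: DWL = 23984.631. At t = 122.5: DWL = 61501.025.
Increase = 61501.025 − 23984.631 = 37516.39.

37516.39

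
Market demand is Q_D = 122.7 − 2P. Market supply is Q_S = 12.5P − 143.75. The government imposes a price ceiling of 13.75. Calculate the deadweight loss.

969.62

In inverse form: demand P = 61.35 − 0.5Q, supply P = 11.5 + 0.08Q.
Competitive equilibrium: 61.35 − 0.5Q = 11.5 + 0.08Q → Q* = 85.9483, P* = 18.3759.
At the ceiling P = 13.75, quantity supplied = (13.75 − 11.5)/0.08 = 28.125.
Willingness to pay at Q' = 28.125: 61.35 − 0.5·28.125 = 47.2875.
ΔQ = 85.9483 − 28.125 = 57.8233; wedge = 47.2875 − 13.75 = 33.5375.
Welfare loss = ½ × 57.8233 × 33.5375 = 969.62.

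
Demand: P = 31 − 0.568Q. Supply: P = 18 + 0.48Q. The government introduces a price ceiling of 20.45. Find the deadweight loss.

27.93

Competitive equilibrium: 31 − 0.568Q = 18 + 0.48Q → Q* = 12.4046, P* = 23.9542.
At the ceiling P = 20.45, quantity supplied = (20.45 − 18)/0.48 = 5.1042.
Willingness to pay at Q' = 5.1042: 31 − 0.568·5.1042 = 28.1008.
ΔQ = 12.4046 − 5.1042 = 7.3004; wedge = 28.1008 − 20.45 = 7.6508.
Deadweight loss = ½ × 7.3004 × 7.6508 = 27.93.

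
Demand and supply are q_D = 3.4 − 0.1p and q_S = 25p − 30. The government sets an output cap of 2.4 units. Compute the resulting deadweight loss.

3.77

In inverse form: demand p = 34 − 10q, supply p = 1.2 + 0.04q.
Competitive equilibrium: 34 − 10q = 1.2 + 0.04q → q* = 3.2669, p* = 1.3307.
At q = 2.4: demand price = 34 − 10·2.4 = 10; supply price = 1.2 + 0.04·2.4 = 1.296.
Δq = 3.2669 − 2.4 = 0.8669; wedge = 10 − 1.296 = 8.704.
The triangle = ½ × 0.8669 × 8.704 = 3.77.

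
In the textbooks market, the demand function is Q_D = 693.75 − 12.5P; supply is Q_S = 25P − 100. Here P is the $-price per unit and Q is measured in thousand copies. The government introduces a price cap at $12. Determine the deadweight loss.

$3151.04 thousand

In inverse form: demand P = 55.5 − 0.08Q, supply P = 4 + 0.04Q.
Competitive equilibrium: 55.5 − 0.08Q = 4 + 0.04Q → Q* = 429.1667, P* = 21.1667.
At the ceiling P = 12, quantity supplied = (12 − 4)/0.04 = 200.
Willingness to pay at Q' = 200: 55.5 − 0.08·200 = 39.5.
ΔQ = 429.1667 − 200 = 229.1667; wedge = 39.5 − 12 = 27.5.
Welfare loss = ½ × 229.1667 × 27.5 = $3151.04 thousand.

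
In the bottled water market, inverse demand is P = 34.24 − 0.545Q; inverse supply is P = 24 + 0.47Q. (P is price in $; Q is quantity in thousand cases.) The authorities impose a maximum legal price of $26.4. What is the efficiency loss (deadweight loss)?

$12.60 thousand

Competitive equilibrium: 34.24 − 0.545Q = 24 + 0.47Q → Q* = 10.0887, P* = 28.7417.
At the ceiling P = 26.4, quantity supplied = (26.4 − 24)/0.47 = 5.1064.
Willingness to pay at Q' = 5.1064: 34.24 − 0.545·5.1064 = 31.457.
ΔQ = 10.0887 − 5.1064 = 4.9823; wedge = 31.457 − 26.4 = 5.057.
DWL = ½ × 4.9823 × 5.057 = $12.60 thousand.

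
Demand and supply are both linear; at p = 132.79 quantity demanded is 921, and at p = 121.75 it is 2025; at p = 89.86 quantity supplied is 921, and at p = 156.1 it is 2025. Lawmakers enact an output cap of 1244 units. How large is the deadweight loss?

2949.30

Demand slope = (121.75 − 132.79)/(2025 − 921) = −0.01, so p = 142 − 0.01q.
Supply slope = (156.1 − 89.86)/(2025 − 921) = 0.06, so p = 34.6 + 0.06q.
Competitive equilibrium: 142 − 0.01q = 34.6 + 0.06q → q* = 1534.2857, p* = 126.6571.
At q = 1244: demand price = 142 − 0.01·1244 = 129.56; supply price = 34.6 + 0.06·1244 = 109.24.
Δq = 1534.2857 − 1244 = 290.2857; wedge = 129.56 − 109.24 = 20.32.
Deadweight loss = ½ × 290.2857 × 20.32 = 2949.30.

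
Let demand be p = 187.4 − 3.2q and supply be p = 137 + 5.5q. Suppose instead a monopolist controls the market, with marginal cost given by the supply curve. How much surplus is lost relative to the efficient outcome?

Competitive equilibrium: 187.4 − 3.2q = 137 + 5.5q → q* = 5.7931, p* = 168.8621.
Marginal revenue: MR = 187.4 − 6.4q. Set MR = MC: 187.4 − 6.4q = 137 + 5.5q → q_m = 4.2353.
Price p_m = 187.4 − 3.2·4.2353 = 173.847; MC(q_m) = 137 + 5.5·4.2353 = 160.2942.
Competitive q* = 5.7931, so Δq = 1.5578; wedge = 173.847 − 160.2942 = 13.5528.
Welfare loss = ½ × 1.5578 × 13.5528 = 10.56.

10.56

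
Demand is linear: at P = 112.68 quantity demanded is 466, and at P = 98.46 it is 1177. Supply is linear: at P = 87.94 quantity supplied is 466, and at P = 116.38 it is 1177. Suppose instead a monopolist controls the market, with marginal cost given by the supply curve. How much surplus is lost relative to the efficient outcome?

1446.51

Demand slope = (98.46 − 112.68)/(1177 − 466) = −0.02, so P = 122 − 0.02Q.
Supply slope = (116.38 − 87.94)/(1177 − 466) = 0.04, so P = 69.3 + 0.04Q.
Competitive equilibrium: 122 − 0.02Q = 69.3 + 0.04Q → Q* = 878.33333, P* = 104.43333.
Marginal revenue: MR = 122 − 0.04Q. Set MR = MC: 122 − 0.04Q = 69.3 + 0.04Q → Q_m = 658.75.
Price P_m = 122 − 0.02·658.75 = 108.825; MC(Q_m) = 69.3 + 0.04·658.75 = 95.65.
Competitive Q* = 878.33333, so ΔQ = 219.58333; wedge = 108.825 − 95.65 = 13.175.
DWL = ½ × 219.58333 × 13.175 = 1446.51.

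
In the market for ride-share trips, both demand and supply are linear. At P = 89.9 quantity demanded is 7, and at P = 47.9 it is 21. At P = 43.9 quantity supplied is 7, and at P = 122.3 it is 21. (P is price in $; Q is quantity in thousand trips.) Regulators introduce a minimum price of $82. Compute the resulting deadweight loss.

$31.71 thousand

Demand slope = (47.9 − 89.9)/(21 − 7) = −3, so P = 110.9 − 3Q.
Supply slope = (122.3 − 43.9)/(21 − 7) = 5.6, so P = 4.7 + 5.6Q.
Competitive equilibrium: 110.9 − 3Q = 4.7 + 5.6Q → Q* = 12.3488, P* = 73.8535.
At the floor P = 82, quantity demanded = (110.9 − 82)/3 = 9.6333.
Sellers' marginal cost at Q' = 9.6333: 4.7 + 5.6·9.6333 = 58.6465.
ΔQ = 12.3488 − 9.6333 = 2.7155; wedge = 82 − 58.6465 = 23.3535.
Deadweight loss = ½ × 2.7155 × 23.3535 = $31.71 thousand.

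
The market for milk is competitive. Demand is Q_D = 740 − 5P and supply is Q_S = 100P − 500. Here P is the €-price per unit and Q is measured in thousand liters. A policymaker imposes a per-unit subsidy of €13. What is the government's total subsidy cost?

€9657.14 thousand

In inverse form: demand P = 148 − 0.2Q, supply P = 5 + 0.01Q.
Competitive equilibrium: 148 − 0.2Q = 5 + 0.01Q → Q* = 680.9524, P* = 11.8095.
The subsidy lowers effective supply by 13: P = 0.01Q − 8.
New quantity: 148 − 0.2Q = 0.01Q − 8 → Q' = 742.8571.
Total subsidy cost = 13 × 742.8571 = €9657.14 thousand.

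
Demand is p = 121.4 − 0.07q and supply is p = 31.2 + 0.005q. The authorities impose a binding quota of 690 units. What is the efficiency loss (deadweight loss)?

Competitive equilibrium: 121.4 − 0.07q = 31.2 + 0.005q → q* = 1202.6667, p* = 37.2133.
At q = 690: demand price = 121.4 − 0.07·690 = 73.1; supply price = 31.2 + 0.005·690 = 34.65.
Δq = 1202.6667 − 690 = 512.6667; wedge = 73.1 − 34.65 = 38.45.
DWL = ½ × 512.6667 × 38.45 = 9856.02.

9856.02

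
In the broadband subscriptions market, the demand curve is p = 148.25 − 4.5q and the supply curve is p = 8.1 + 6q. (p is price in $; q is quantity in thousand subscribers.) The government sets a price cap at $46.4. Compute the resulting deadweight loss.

Competitive equilibrium: 148.25 − 4.5q = 8.1 + 6q → q* = 13.3476, p* = 88.1857.
At the ceiling p = 46.4, quantity supplied = (46.4 − 8.1)/6 = 6.3833.
Willingness to pay at q' = 6.3833: 148.25 − 4.5·6.3833 = 119.5252.
Δq = 13.3476 − 6.3833 = 6.9643; wedge = 119.5252 − 46.4 = 73.1252.
DWL = ½ × 6.9643 × 73.1252 = $254.63 thousand.

$254.63 thousand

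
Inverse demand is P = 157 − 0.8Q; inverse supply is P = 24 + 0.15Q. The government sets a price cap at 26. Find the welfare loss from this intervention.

Competitive equilibrium: 157 − 0.8Q = 24 + 0.15Q → Q* = 140, P* = 45.
At the ceiling P = 26, quantity supplied = (26 − 24)/0.15 = 13.33333.
Willingness to pay at Q' = 13.33333: 157 − 0.8·13.33333 = 146.33334.
ΔQ = 140 − 13.33333 = 126.66667; wedge = 146.33334 − 26 = 120.33334.
DWL = ½ × 126.66667 × 120.33334 = 7621.11.

7621.11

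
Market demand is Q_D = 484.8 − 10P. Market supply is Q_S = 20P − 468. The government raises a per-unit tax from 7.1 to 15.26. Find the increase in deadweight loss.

In inverse form: demand P = 48.48 − 0.1Q, supply P = 23.4 + 0.05Q.
Competitive equilibrium: 48.48 − 0.1Q = 23.4 + 0.05Q → Q* = 167.2, P* = 31.76.
For a per-unit tax t: ΔQ = t/0.15, so DWL = ½·t·(t/0.15) = t²/0.3.
At t = 7.1: DWL = 168.033. At t = 15.26: DWL = 776.225.
Increase = 776.225 − 168.033 = 608.192.

608.192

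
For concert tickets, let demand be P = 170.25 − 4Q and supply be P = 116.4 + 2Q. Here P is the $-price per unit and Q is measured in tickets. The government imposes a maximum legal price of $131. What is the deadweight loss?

$8.42

Competitive equilibrium: 170.25 − 4Q = 116.4 + 2Q → Q* = 8.975, P* = 134.35.
At the ceiling P = 131, quantity supplied = (131 − 116.4)/2 = 7.3.
Willingness to pay at Q' = 7.3: 170.25 − 4·7.3 = 141.05.
ΔQ = 8.975 − 7.3 = 1.675; wedge = 141.05 − 131 = 10.05.
DWL = ½ × 1.675 × 10.05 = $8.42.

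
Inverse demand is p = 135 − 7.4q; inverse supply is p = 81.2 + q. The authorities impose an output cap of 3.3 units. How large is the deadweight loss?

40.49

Competitive equilibrium: 135 − 7.4q = 81.2 + q → q* = 6.4048, p* = 87.6048.
At q = 3.3: demand price = 135 − 7.4·3.3 = 110.58; supply price = 81.2 + 1·3.3 = 84.5.
Δq = 6.4048 − 3.3 = 3.1048; wedge = 110.58 − 84.5 = 26.08.
DWL = ½ × 3.1048 × 26.08 = 40.49.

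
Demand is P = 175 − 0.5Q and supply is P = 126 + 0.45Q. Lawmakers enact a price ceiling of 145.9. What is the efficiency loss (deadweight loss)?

25.71

Competitive equilibrium: 175 − 0.5Q = 126 + 0.45Q → Q* = 51.5789, P* = 149.2105.
At the ceiling P = 145.9, quantity supplied = (145.9 − 126)/0.45 = 44.2222.
Willingness to pay at Q' = 44.2222: 175 − 0.5·44.2222 = 152.8889.
ΔQ = 51.5789 − 44.2222 = 7.3567; wedge = 152.8889 − 145.9 = 6.9889.
Deadweight loss = ½ × 7.3567 × 6.9889 = 25.71.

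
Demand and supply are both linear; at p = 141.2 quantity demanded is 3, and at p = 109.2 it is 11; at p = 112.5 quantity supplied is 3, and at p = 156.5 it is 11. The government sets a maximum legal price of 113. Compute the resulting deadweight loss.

Demand slope = (109.2 − 141.2)/(11 − 3) = −4, so p = 153.2 − 4q.
Supply slope = (156.5 − 112.5)/(11 − 3) = 5.5, so p = 96 + 5.5q.
Competitive equilibrium: 153.2 − 4q = 96 + 5.5q → q* = 6.0211, p* = 129.1158.
At the ceiling p = 113, quantity supplied = (113 − 96)/5.5 = 3.0909.
Willingness to pay at q' = 3.0909: 153.2 − 4·3.0909 = 140.8364.
Δq = 6.0211 − 3.0909 = 2.9302; wedge = 140.8364 − 113 = 27.8364.
Welfare loss = ½ × 2.9302 × 27.8364 = 40.78.

40.78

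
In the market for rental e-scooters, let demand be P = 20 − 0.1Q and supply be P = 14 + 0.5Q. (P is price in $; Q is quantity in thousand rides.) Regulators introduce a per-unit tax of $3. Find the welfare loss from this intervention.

Competitive equilibrium: 20 − 0.1Q = 14 + 0.5Q → Q* = 10, P* = 19.
With the tax, the buyer price exceeds the seller price by 3: (20 − 0.1Q) − (14 + 0.5Q) = 3 → Q' = 5.
ΔQ = 10 − 5 = 5; the wedge equals the tax, 3.
The triangle = ½ × 5 × 3 = $7.50 thousand.

$7.50 thousand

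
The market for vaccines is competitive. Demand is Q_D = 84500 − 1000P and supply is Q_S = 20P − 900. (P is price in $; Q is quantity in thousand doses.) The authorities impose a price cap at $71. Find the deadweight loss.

$1651.77 thousand

In inverse form: demand P = 84.5 − 0.001Q, supply P = 45 + 0.05Q.
Competitive equilibrium: 84.5 − 0.001Q = 45 + 0.05Q → Q* = 774.5098, P* = 83.7255.
At the ceiling P = 71, quantity supplied = (71 − 45)/0.05 = 520.
Willingness to pay at Q' = 520: 84.5 − 0.001·520 = 83.98.
ΔQ = 774.5098 − 520 = 254.5098; wedge = 83.98 − 71 = 12.98.
The triangle = ½ × 254.5098 × 12.98 = $1651.77 thousand.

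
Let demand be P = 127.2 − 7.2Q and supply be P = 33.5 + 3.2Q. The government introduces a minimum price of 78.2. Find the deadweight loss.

Competitive equilibrium: 127.2 − 7.2Q = 33.5 + 3.2Q → Q* = 9.0096, P* = 62.3308.
At the floor P = 78.2, quantity demanded = (127.2 − 78.2)/7.2 = 6.8056.
Sellers' marginal cost at Q' = 6.8056: 33.5 + 3.2·6.8056 = 55.2779.
ΔQ = 9.0096 − 6.8056 = 2.204; wedge = 78.2 − 55.2779 = 22.9221.
The triangle = ½ × 2.204 × 22.9221 = 25.26.

25.26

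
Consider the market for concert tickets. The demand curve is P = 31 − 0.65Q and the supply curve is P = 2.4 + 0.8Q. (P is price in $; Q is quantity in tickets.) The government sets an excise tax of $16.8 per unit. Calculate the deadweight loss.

$97.32

Competitive equilibrium: 31 − 0.65Q = 2.4 + 0.8Q → Q* = 19.7241, P* = 18.1793.
With the tax, the buyer price exceeds the seller price by 16.8: (31 − 0.65Q) − (2.4 + 0.8Q) = 16.8 → Q' = 8.1379.
ΔQ = 19.7241 − 8.1379 = 11.5862; the wedge equals the tax, 16.8.
Welfare loss = ½ × 11.5862 × 16.8 = $97.32.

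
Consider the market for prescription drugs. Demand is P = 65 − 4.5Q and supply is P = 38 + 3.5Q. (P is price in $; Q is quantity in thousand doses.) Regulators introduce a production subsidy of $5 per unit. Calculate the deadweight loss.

Competitive equilibrium: 65 − 4.5Q = 38 + 3.5Q → Q* = 3.375, P* = 49.8125.
The subsidy lowers effective supply by 5: P = 33 + 3.5Q.
New quantity: 65 − 4.5Q = 33 + 3.5Q → Q' = 4.
Overproduction ΔQ = 4 − 3.375 = 0.625; wedge = subsidy = 5.
The triangle = ½ × 0.625 × 5 = $1.56 thousand.

$1.56 thousand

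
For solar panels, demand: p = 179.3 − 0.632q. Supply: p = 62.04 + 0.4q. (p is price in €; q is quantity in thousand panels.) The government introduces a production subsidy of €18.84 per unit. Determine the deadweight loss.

Competitive equilibrium: 179.3 − 0.632q = 62.04 + 0.4q → q* = 113.624, p* = 107.4896.
The subsidy lowers effective supply by 18.84: p = 43.2 + 0.4q.
New quantity: 179.3 − 0.632q = 43.2 + 0.4q → q' = 131.8798.
Overproduction Δq = 131.8798 − 113.624 = 18.2558; wedge = subsidy = 18.84.
Deadweight loss = ½ × 18.2558 × 18.84 = €171.97 thousand.

€171.97 thousand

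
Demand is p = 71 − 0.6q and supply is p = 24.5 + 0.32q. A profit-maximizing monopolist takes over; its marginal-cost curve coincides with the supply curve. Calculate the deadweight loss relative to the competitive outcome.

Competitive equilibrium: 71 − 0.6q = 24.5 + 0.32q → q* = 50.5435, p* = 40.6739.
Marginal revenue: MR = 71 − 1.2q. Set MR = MC: 71 − 1.2q = 24.5 + 0.32q → q_m = 30.5921.
Price p_m = 71 − 0.6·30.5921 = 52.6447; MC(q_m) = 24.5 + 0.32·30.5921 = 34.2895.
Competitive q* = 50.5435, so Δq = 19.9514; wedge = 52.6447 − 34.2895 = 18.3552.
DWL = ½ × 19.9514 × 18.3552 = 183.11.

183.11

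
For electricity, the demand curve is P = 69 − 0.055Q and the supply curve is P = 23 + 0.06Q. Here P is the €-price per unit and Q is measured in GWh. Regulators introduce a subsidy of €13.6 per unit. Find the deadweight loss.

Competitive equilibrium: 69 − 0.055Q = 23 + 0.06Q → Q* = 400, P* = 47.
The subsidy lowers effective supply by 13.6: P = 9.4 + 0.06Q.
New quantity: 69 − 0.055Q = 9.4 + 0.06Q → Q' = 518.2609.
Overproduction ΔQ = 518.2609 − 400 = 118.2609; wedge = subsidy = 13.6.
DWL = ½ × 118.2609 × 13.6 = €804.17.

€804.17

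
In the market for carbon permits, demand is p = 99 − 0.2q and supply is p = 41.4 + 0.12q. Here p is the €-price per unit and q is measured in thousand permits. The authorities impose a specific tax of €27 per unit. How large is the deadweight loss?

€1139.06 thousand

Competitive equilibrium: 99 − 0.2q = 41.4 + 0.12q → q* = 180, p* = 63.
With the tax, the buyer price exceeds the seller price by 27: (99 − 0.2q) − (41.4 + 0.12q) = 27 → q' = 95.625.
Δq = 180 − 95.625 = 84.375; the wedge equals the tax, 27.
Welfare loss = ½ × 84.375 × 27 = €1139.06 thousand.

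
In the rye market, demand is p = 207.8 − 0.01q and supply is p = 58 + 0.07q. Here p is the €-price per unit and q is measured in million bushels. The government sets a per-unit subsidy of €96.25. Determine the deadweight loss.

€57900.39 million

Competitive equilibrium: 207.8 − 0.01q = 58 + 0.07q → q* = 1872.5, p* = 189.075.
The subsidy lowers effective supply by 96.25: p = 0.07q − 38.25.
New quantity: 207.8 − 0.01q = 0.07q − 38.25 → q' = 3075.625.
Overproduction Δq = 3075.625 − 1872.5 = 1203.125; wedge = subsidy = 96.25.
The triangle = ½ × 1203.125 × 96.25 = €57900.39 million.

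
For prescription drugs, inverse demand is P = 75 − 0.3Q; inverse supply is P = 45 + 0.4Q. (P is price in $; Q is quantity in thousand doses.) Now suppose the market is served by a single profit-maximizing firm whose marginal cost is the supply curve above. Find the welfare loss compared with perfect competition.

Competitive equilibrium: 75 − 0.3Q = 45 + 0.4Q → Q* = 42.8571, P* = 62.1429.
Marginal revenue: MR = 75 − 0.6Q. Set MR = MC: 75 − 0.6Q = 45 + 0.4Q → Q_m = 30.
Price P_m = 75 − 0.3·30 = 66; MC(Q_m) = 45 + 0.4·30 = 57.
Competitive Q* = 42.8571, so ΔQ = 12.8571; wedge = 66 − 57 = 9.
The triangle = ½ × 12.8571 × 9 = $57.86 thousand.

$57.86 thousand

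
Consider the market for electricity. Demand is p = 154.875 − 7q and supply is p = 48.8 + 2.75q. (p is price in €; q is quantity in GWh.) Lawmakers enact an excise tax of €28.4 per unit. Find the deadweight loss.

€41.36

Competitive equilibrium: 154.875 − 7q = 48.8 + 2.75q → q* = 10.8795, p* = 78.7186.
With the tax, the buyer price exceeds the seller price by 28.4: (154.875 − 7q) − (48.8 + 2.75q) = 28.4 → q' = 7.9667.
Δq = 10.8795 − 7.9667 = 2.9128; the wedge equals the tax, 28.4.
DWL = ½ × 2.9128 × 28.4 = €41.36.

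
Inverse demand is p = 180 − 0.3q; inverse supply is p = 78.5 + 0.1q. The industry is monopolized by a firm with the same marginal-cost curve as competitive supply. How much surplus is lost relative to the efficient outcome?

2365.31

Competitive equilibrium: 180 − 0.3q = 78.5 + 0.1q → q* = 253.75, p* = 103.875.
Marginal revenue: MR = 180 − 0.6q. Set MR = MC: 180 − 0.6q = 78.5 + 0.1q → q_m = 145.
Price p_m = 180 − 0.3·145 = 136.5; MC(q_m) = 78.5 + 0.1·145 = 93.
Competitive q* = 253.75, so Δq = 108.75; wedge = 136.5 − 93 = 43.5.
Deadweight loss = ½ × 108.75 × 43.5 = 2365.31.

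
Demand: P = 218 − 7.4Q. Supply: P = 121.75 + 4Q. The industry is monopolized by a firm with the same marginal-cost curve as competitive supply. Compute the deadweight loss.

Competitive equilibrium: 218 − 7.4Q = 121.75 + 4Q → Q* = 8.443, P* = 155.5219.
Marginal revenue: MR = 218 − 14.8Q. Set MR = MC: 218 − 14.8Q = 121.75 + 4Q → Q_m = 5.1197.
Price P_m = 218 − 7.4·5.1197 = 180.1142; MC(Q_m) = 121.75 + 4·5.1197 = 142.2288.
Competitive Q* = 8.443, so ΔQ = 3.3233; wedge = 180.1142 − 142.2288 = 37.8854.
The triangle = ½ × 3.3233 × 37.8854 = 62.95.

62.95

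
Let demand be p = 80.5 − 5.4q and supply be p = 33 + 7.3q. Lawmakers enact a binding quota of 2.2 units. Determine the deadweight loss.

15.06

Competitive equilibrium: 80.5 − 5.4q = 33 + 7.3q → q* = 3.7402, p* = 60.3031.
At q = 2.2: demand price = 80.5 − 5.4·2.2 = 68.62; supply price = 33 + 7.3·2.2 = 49.06.
Δq = 3.7402 − 2.2 = 1.5402; wedge = 68.62 − 49.06 = 19.56.
Deadweight loss = ½ × 1.5402 × 19.56 = 15.06.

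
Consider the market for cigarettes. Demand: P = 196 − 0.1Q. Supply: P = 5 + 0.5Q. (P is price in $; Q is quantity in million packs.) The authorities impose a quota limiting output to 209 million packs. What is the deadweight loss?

$3586.13 million

Competitive equilibrium: 196 − 0.1Q = 5 + 0.5Q → Q* = 318.3333, P* = 164.1667.
At Q = 209: demand price = 196 − 0.1·209 = 175.1; supply price = 5 + 0.5·209 = 109.5.
ΔQ = 318.3333 − 209 = 109.3333; wedge = 175.1 − 109.5 = 65.6.
Welfare loss = ½ × 109.3333 × 65.6 = $3586.13 million.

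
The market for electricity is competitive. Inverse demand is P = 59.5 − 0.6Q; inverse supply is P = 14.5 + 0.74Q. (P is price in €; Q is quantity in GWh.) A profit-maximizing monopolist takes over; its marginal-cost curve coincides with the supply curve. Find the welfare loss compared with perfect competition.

€72.28

Competitive equilibrium: 59.5 − 0.6Q = 14.5 + 0.74Q → Q* = 33.58209, P* = 39.35075.
Marginal revenue: MR = 59.5 − 1.2Q. Set MR = MC: 59.5 − 1.2Q = 14.5 + 0.74Q → Q_m = 23.19588.
Price P_m = 59.5 − 0.6·23.19588 = 45.58247; MC(Q_m) = 14.5 + 0.74·23.19588 = 31.66495.
Competitive Q* = 33.58209, so ΔQ = 10.38621; wedge = 45.58247 − 31.66495 = 13.91752.
The triangle = ½ × 10.38621 × 13.91752 = €72.28.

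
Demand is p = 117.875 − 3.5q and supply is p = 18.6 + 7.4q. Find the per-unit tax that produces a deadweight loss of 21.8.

21.8

Competitive equilibrium: 117.875 − 3.5q = 18.6 + 7.4q → q* = 9.1078, p* = 85.9977.
A tax t gives Δq = t/10.9 and wedge t, so DWL = t²/21.8.
t²/21.8 = 21.8 → t² = 475.24 → t = 21.8.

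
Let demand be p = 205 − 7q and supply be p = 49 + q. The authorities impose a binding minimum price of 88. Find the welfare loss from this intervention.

Competitive equilibrium: 205 − 7q = 49 + q → q* = 19.5, p* = 68.5.
At the floor p = 88, quantity demanded = (205 − 88)/7 = 16.7143.
Sellers' marginal cost at q' = 16.7143: 49 + 1·16.7143 = 65.7143.
Δq = 19.5 − 16.7143 = 2.7857; wedge = 88 − 65.7143 = 22.2857.
The triangle = ½ × 2.7857 × 22.2857 = 31.04.

31.04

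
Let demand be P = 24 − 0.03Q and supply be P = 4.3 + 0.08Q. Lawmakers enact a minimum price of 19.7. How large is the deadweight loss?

70.32

Competitive equilibrium: 24 − 0.03Q = 4.3 + 0.08Q → Q* = 179.0909, P* = 18.6273.
At the floor P = 19.7, quantity demanded = (24 − 19.7)/0.03 = 143.3333.
Sellers' marginal cost at Q' = 143.3333: 4.3 + 0.08·143.3333 = 15.7667.
ΔQ = 179.0909 − 143.3333 = 35.7576; wedge = 19.7 − 15.7667 = 3.9333.
The triangle = ½ × 35.7576 × 3.9333 = 70.32.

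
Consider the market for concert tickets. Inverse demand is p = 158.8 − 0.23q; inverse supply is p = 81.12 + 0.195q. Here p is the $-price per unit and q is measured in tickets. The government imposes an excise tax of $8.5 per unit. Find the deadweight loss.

$85

Competitive equilibrium: 158.8 − 0.23q = 81.12 + 0.195q → q* = 182.7765, p* = 116.7614.
With the tax, the buyer price exceeds the seller price by 8.5: (158.8 − 0.23q) − (81.12 + 0.195q) = 8.5 → q' = 162.7765.
Δq = 182.7765 − 162.7765 = 20; the wedge equals the tax, 8.5.
The triangle = ½ × 20 × 8.5 = $85.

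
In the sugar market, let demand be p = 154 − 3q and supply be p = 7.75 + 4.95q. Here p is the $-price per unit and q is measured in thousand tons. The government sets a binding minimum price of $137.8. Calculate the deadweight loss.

Competitive equilibrium: 154 − 3q = 7.75 + 4.95q → q* = 18.39623, p* = 98.81132.
At the floor p = 137.8, quantity demanded = (154 − 137.8)/3 = 5.4.
Sellers' marginal cost at q' = 5.4: 7.75 + 4.95·5.4 = 34.48.
Δq = 18.39623 − 5.4 = 12.99623; wedge = 137.8 − 34.48 = 103.32.
The triangle = ½ × 12.99623 × 103.32 = $671.39 thousand.

$671.39 thousand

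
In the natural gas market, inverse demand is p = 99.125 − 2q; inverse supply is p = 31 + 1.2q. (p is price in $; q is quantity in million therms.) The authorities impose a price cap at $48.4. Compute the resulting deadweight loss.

$73.75 million

Competitive equilibrium: 99.125 − 2q = 31 + 1.2q → q* = 21.2891, p* = 56.5469.
At the ceiling p = 48.4, quantity supplied = (48.4 − 31)/1.2 = 14.5.
Willingness to pay at q' = 14.5: 99.125 − 2·14.5 = 70.125.
Δq = 21.2891 − 14.5 = 6.7891; wedge = 70.125 − 48.4 = 21.725.
The triangle = ½ × 6.7891 × 21.725 = $73.75 million.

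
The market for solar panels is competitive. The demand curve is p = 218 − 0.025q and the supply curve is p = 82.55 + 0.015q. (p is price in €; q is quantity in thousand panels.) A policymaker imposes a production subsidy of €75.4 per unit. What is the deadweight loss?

Competitive equilibrium: 218 − 0.025q = 82.55 + 0.015q → q* = 3386.25, p* = 133.3438.
The subsidy lowers effective supply by 75.4: p = 7.15 + 0.015q.
New quantity: 218 − 0.025q = 7.15 + 0.015q → q' = 5271.25.
Overproduction Δq = 5271.25 − 3386.25 = 1885; wedge = subsidy = 75.4.
Deadweight loss = ½ × 1885 × 75.4 = €71064.50 thousand.

€71064.50 thousand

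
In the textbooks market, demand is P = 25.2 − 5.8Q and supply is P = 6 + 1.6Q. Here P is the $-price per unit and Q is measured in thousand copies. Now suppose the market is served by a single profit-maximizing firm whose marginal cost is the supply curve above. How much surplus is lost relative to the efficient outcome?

$4.81 thousand

Competitive equilibrium: 25.2 − 5.8Q = 6 + 1.6Q → Q* = 2.5946, P* = 10.1514.
Marginal revenue: MR = 25.2 − 11.6Q. Set MR = MC: 25.2 − 11.6Q = 6 + 1.6Q → Q_m = 1.4545.
Price P_m = 25.2 − 5.8·1.4545 = 16.7639; MC(Q_m) = 6 + 1.6·1.4545 = 8.3272.
Competitive Q* = 2.5946, so ΔQ = 1.1401; wedge = 16.7639 − 8.3272 = 8.4367.
DWL = ½ × 1.1401 × 8.4367 = $4.81 thousand.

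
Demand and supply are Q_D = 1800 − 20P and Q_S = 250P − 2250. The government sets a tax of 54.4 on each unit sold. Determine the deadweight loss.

In inverse form: demand P = 90 − 0.05Q, supply P = 9 + 0.004Q.
Competitive equilibrium: 90 − 0.05Q = 9 + 0.004Q → Q* = 1500, P* = 15.
With the tax, the buyer price exceeds the seller price by 54.4: (90 − 0.05Q) − (9 + 0.004Q) = 54.4 → Q' = 492.5926.
ΔQ = 1500 − 492.5926 = 1007.4074; the wedge equals the tax, 54.4.
DWL = ½ × 1007.4074 × 54.4 = 27401.48.

27401.48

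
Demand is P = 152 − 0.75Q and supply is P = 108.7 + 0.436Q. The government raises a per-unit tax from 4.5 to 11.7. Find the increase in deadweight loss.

49.17

Competitive equilibrium: 152 − 0.75Q = 108.7 + 0.436Q → Q* = 36.5093, P* = 124.618.
For a per-unit tax t: ΔQ = t/1.186, so DWL = ½·t·(t/1.186) = t²/2.372.
At t = 4.5: DWL = 8.537. At t = 11.7: DWL = 57.711.
Increase = 57.711 − 8.537 = 49.17.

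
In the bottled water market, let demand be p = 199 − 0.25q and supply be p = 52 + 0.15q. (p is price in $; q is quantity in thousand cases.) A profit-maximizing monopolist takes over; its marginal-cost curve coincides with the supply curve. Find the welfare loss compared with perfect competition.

Competitive equilibrium: 199 − 0.25q = 52 + 0.15q → q* = 367.5, p* = 107.125.
Marginal revenue: MR = 199 − 0.5q. Set MR = MC: 199 − 0.5q = 52 + 0.15q → q_m = 226.1538.
Price p_m = 199 − 0.25·226.1538 = 142.4616; MC(q_m) = 52 + 0.15·226.1538 = 85.9231.
Competitive q* = 367.5, so Δq = 141.3462; wedge = 142.4616 − 85.9231 = 56.5385.
Welfare loss = ½ × 141.3462 × 56.5385 = $3995.75 thousand.

$3995.75 thousand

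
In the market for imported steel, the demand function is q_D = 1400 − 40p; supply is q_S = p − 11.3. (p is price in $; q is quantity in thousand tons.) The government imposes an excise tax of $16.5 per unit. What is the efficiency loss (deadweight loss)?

In inverse form: demand p = 35 − 0.025q, supply p = 11.3 + q.
Competitive equilibrium: 35 − 0.025q = 11.3 + q → q* = 23.12195, p* = 34.42195.
With the tax, the buyer price exceeds the seller price by 16.5: (35 − 0.025q) − (11.3 + q) = 16.5 → q' = 7.02439.
Δq = 23.12195 − 7.02439 = 16.09756; the wedge equals the tax, 16.5.
Welfare loss = ½ × 16.09756 × 16.5 = $132.80 thousand.

$132.80 thousand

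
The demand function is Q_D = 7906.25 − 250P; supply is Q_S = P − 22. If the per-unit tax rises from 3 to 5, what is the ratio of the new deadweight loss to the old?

In inverse form: demand P = 31.625 − 0.004Q, supply P = 22 + Q.
Competitive equilibrium: 31.625 − 0.004Q = 22 + Q → Q* = 9.5867, P* = 31.5867.
For a per-unit tax t: ΔQ = t/1.004, so DWL = ½·t·(t/1.004) = t²/2.008.
At t = 3: DWL = 4.482. At t = 5: DWL = 12.450.
Ratio = (5/3)² = 2.778.

2.778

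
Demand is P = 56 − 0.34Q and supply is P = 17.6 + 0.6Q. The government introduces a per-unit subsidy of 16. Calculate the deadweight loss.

Competitive equilibrium: 56 − 0.34Q = 17.6 + 0.6Q → Q* = 40.8511, P* = 42.1106.
The subsidy lowers effective supply by 16: P = 1.6 + 0.6Q.
New quantity: 56 − 0.34Q = 1.6 + 0.6Q → Q' = 57.8723.
Overproduction ΔQ = 57.8723 − 40.8511 = 17.0212; wedge = subsidy = 16.
DWL = ½ × 17.0212 × 16 = 136.17.

136.17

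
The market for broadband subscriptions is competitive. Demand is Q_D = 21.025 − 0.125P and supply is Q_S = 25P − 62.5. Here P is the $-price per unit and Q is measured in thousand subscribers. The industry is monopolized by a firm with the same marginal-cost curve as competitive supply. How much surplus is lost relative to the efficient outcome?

In inverse form: demand P = 168.2 − 8Q, supply P = 2.5 + 0.04Q.
Competitive equilibrium: 168.2 − 8Q = 2.5 + 0.04Q → Q* = 20.6095, P* = 3.3244.
Marginal revenue: MR = 168.2 − 16Q. Set MR = MC: 168.2 − 16Q = 2.5 + 0.04Q → Q_m = 10.3304.
Price P_m = 168.2 − 8·10.3304 = 85.5568; MC(Q_m) = 2.5 + 0.04·10.3304 = 2.9132.
Competitive Q* = 20.6095, so ΔQ = 10.2791; wedge = 85.5568 − 2.9132 = 82.6436.
The triangle = ½ × 10.2791 × 82.6436 = $424.75 thousand.

$424.75 thousand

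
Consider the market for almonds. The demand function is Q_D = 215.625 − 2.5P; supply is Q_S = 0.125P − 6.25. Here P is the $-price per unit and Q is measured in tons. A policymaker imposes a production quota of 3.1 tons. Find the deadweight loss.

In inverse form: demand P = 86.25 − 0.4Q, supply P = 50 + 8Q.
Competitive equilibrium: 86.25 − 0.4Q = 50 + 8Q → Q* = 4.3155, P* = 84.5238.
At Q = 3.1: demand price = 86.25 − 0.4·3.1 = 85.01; supply price = 50 + 8·3.1 = 74.8.
ΔQ = 4.3155 − 3.1 = 1.2155; wedge = 85.01 − 74.8 = 10.21.
DWL = ½ × 1.2155 × 10.21 = $6.21.

$6.21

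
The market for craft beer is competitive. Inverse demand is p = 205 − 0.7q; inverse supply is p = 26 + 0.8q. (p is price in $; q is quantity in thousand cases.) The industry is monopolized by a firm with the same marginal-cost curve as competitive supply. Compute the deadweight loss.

Competitive equilibrium: 205 − 0.7q = 26 + 0.8q → q* = 119.3333, p* = 121.4667.
Marginal revenue: MR = 205 − 1.4q. Set MR = MC: 205 − 1.4q = 26 + 0.8q → q_m = 81.3636.
Price p_m = 205 − 0.7·81.3636 = 148.0455; MC(q_m) = 26 + 0.8·81.3636 = 91.0909.
Competitive q* = 119.3333, so Δq = 37.9697; wedge = 148.0455 − 91.0909 = 56.9546.
The triangle = ½ × 37.9697 × 56.9546 = $1081.27 thousand.

$1081.27 thousand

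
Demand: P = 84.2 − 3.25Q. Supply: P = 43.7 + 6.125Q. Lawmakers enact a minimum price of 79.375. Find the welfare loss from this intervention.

37.68

Competitive equilibrium: 84.2 − 3.25Q = 43.7 + 6.125Q → Q* = 4.32, P* = 70.16.
At the floor P = 79.375, quantity demanded = (84.2 − 79.375)/3.25 = 1.48462.
Sellers' marginal cost at Q' = 1.48462: 43.7 + 6.125·1.48462 = 52.7933.
ΔQ = 4.32 − 1.48462 = 2.83538; wedge = 79.375 − 52.7933 = 26.5817.
Welfare loss = ½ × 2.83538 × 26.5817 = 37.68.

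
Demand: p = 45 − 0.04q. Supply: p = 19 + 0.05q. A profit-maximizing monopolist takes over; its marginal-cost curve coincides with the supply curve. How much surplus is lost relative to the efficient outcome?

Competitive equilibrium: 45 − 0.04q = 19 + 0.05q → q* = 288.8889, p* = 33.4444.
Marginal revenue: MR = 45 − 0.08q. Set MR = MC: 45 − 0.08q = 19 + 0.05q → q_m = 200.
Price p_m = 45 − 0.04·200 = 37; MC(q_m) = 19 + 0.05·200 = 29.
Competitive q* = 288.8889, so Δq = 88.8889; wedge = 37 − 29 = 8.
DWL = ½ × 88.8889 × 8 = 355.56.

355.56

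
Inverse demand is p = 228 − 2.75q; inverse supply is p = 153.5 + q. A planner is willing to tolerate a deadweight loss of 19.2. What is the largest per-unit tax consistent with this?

Competitive equilibrium: 228 − 2.75q = 153.5 + q → q* = 19.8667, p* = 173.3667.
A tax t gives Δq = t/3.75 and wedge t, so DWL = t²/7.5.
t²/7.5 = 19.2 → t² = 144 → t = 12.

12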